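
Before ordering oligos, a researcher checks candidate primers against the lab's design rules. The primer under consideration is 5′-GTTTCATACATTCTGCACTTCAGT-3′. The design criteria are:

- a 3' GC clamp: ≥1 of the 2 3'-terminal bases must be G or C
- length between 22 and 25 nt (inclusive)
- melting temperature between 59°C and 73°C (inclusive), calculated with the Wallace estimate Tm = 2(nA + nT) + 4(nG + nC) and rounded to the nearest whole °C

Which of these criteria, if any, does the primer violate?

Meets all criteria.

Base counts: A=5, T=10, G=3, C=6 (length 24).
GC clamp: 3' end GT has 1 G/C ✓
length: length 24 ✓
Tm: Tm = 2·15 + 4·9 = 66°C ✓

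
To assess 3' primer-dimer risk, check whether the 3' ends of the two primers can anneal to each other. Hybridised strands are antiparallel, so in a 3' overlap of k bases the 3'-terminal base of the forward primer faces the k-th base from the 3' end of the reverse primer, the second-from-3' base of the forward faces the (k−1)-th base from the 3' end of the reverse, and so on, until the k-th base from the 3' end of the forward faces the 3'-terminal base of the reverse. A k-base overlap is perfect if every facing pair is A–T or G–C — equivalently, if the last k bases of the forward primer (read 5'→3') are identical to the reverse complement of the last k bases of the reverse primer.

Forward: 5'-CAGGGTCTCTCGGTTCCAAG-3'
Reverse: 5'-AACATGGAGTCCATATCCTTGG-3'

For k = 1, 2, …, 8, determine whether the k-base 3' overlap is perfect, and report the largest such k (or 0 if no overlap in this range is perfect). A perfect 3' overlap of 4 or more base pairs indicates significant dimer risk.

Last 8 bases (5'→3') — forward …GTTCCAAG, reverse …ATCCTTGG.
Reverse complement of the reverse primer's last 8 bases: CCAAGGAT; its first k bases are the reverse complement of the reverse primer's last k bases, so a perfect k-base overlap needs the forward primer's last k bases to equal them.
Comparing (forward last k vs required): k=1: G vs C ✗; k=2: AG vs CC ✗; k=3: AAG vs CCA ✗; k=4: CAAG vs CCAA ✗; k=5: CCAAG vs CCAAG ✓; k=6: TCCAAG vs CCAAGG ✗; k=7: TTCCAAG vs CCAAGGA ✗; k=8: GTTCCAAG vs CCAAGGAT ✗.
Only k = 5 is perfect, so the longest perfect 3' overlap is 5.

Longest perfect overlap: 5 complementary base pairs; significant dimer risk (threshold 4).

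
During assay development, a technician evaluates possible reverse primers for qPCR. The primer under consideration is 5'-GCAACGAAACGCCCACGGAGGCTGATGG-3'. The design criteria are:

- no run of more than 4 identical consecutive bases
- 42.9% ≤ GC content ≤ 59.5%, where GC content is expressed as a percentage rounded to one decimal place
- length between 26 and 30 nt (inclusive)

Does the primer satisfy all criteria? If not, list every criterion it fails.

Base counts: A=8, T=2, G=10, C=8 (length 28).
homopolymer run: longest run = 3 ✓
GC content: GC 18/28 = 64.3%, outside 42.9–59.5% ✗
length: length 28 ✓

Fails: GC content.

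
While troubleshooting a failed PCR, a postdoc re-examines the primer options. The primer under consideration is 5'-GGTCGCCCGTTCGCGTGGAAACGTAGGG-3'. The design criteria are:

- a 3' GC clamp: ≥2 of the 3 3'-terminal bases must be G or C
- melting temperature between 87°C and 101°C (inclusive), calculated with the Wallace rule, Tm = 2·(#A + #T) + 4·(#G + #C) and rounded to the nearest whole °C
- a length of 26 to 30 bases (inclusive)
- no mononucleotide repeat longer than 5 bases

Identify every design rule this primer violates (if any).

Base counts: A=4, T=5, G=12, C=7 (length 28).
GC clamp: 3' end GGG has 3 G/C ✓
Tm: Tm = 2·9 + 4·19 = 94°C ✓
length: length 28 ✓
homopolymer run: longest run = 3 ✓

Meets all criteria.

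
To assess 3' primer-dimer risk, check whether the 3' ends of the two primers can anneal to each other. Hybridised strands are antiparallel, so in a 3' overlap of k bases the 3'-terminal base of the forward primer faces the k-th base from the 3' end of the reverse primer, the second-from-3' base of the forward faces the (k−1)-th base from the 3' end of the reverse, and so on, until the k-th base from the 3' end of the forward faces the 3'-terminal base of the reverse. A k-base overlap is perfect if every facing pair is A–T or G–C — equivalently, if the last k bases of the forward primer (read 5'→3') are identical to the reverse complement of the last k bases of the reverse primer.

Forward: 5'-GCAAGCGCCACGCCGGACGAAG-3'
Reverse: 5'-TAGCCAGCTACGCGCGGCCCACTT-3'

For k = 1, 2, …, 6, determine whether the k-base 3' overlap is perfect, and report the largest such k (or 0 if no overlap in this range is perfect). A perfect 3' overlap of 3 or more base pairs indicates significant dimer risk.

Last 6 bases (5'→3') — forward …ACGAAG, reverse …CCACTT.
Reverse complement of the reverse primer's last 6 bases: AAGTGG; its first k bases are the reverse complement of the reverse primer's last k bases, so a perfect k-base overlap needs the forward primer's last k bases to equal them.
Comparing (forward last k vs required): k=1: G vs A ✗; k=2: AG vs AA ✗; k=3: AAG vs AAG ✓; k=4: GAAG vs AAGT ✗; k=5: CGAAG vs AAGTG ✗; k=6: ACGAAG vs AAGTGG ✗.
Only k = 3 is perfect, so the longest perfect 3' overlap is 3.

Longest perfect overlap: 3 complementary base pairs; significant dimer risk (threshold 3).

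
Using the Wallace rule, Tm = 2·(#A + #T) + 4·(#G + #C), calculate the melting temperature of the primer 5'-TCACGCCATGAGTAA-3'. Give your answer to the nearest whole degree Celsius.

44°C

Base counts: A=5, T=3, G=3, C=4 (length 15).
Tm = 2·(5+3) + 4·(3+4) = 2·8 + 4·7 = 16 + 28 = 44°C.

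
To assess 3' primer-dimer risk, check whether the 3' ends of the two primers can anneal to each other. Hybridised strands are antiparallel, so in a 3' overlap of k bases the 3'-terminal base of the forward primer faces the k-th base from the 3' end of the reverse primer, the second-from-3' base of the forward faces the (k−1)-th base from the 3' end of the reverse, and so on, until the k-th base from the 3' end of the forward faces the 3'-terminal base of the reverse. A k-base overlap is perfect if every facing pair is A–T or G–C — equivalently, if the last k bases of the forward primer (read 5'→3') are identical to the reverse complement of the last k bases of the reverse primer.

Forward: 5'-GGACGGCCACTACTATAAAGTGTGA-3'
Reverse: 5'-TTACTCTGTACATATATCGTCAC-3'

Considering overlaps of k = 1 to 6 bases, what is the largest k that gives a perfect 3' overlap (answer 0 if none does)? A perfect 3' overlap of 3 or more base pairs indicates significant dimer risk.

Last 6 bases (5'→3') — forward …GTGTGA, reverse …CGTCAC.
Reverse complement of the reverse primer's last 6 bases: GTGACG; its first k bases are the reverse complement of the reverse primer's last k bases, so a perfect k-base overlap needs the forward primer's last k bases to equal them.
Comparing (forward last k vs required): k=1: A vs G ✗; k=2: GA vs GT ✗; k=3: TGA vs GTG ✗; k=4: GTGA vs GTGA ✓; k=5: TGTGA vs GTGAC ✗; k=6: GTGTGA vs GTGACG ✗.
Only k = 4 is perfect, so the longest perfect 3' overlap is 4.

Longest perfect overlap: 4 complementary base pairs; significant dimer risk (threshold 3).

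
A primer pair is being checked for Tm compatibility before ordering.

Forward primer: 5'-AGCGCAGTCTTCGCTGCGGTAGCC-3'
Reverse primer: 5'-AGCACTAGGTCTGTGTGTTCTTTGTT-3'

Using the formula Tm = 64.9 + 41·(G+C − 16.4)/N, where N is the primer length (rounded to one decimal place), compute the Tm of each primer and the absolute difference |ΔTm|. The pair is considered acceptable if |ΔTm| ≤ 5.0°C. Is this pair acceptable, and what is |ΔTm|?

|ΔTm| = 7.8°C; the pair is not acceptable.

Forward: G+C = 16, N = 24 → Tm = 64.9 + 41·(16 − 16.4)/24 = 64.2°C.
Reverse: G+C = 11, N = 26 → Tm = 64.9 + 41·(11 − 16.4)/26 = 56.4°C.
|ΔTm| = |64.2 − 56.4| = 7.8°C, > 5.0°C.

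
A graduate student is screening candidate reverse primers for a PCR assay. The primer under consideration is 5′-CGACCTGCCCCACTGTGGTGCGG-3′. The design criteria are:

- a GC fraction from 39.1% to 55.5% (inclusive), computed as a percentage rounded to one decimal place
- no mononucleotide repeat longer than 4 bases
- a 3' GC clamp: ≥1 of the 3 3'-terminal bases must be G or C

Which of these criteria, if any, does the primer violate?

Fails: GC content.

Base counts: A=2, T=4, G=8, C=9 (length 23).
GC content: GC 17/23 = 73.9%, outside 39.1–55.5% ✗
homopolymer run: longest run = 4 ✓
GC clamp: 3' end CGG has 3 G/C ✓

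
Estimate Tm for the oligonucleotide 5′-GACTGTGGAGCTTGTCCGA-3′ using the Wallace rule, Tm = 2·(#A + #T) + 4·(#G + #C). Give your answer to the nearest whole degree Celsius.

Base counts: A=3, T=5, G=7, C=4 (length 19).
Tm = 2·(3+5) + 4·(7+4) = 2·8 + 4·11 = 16 + 44 = 60°C.

60°C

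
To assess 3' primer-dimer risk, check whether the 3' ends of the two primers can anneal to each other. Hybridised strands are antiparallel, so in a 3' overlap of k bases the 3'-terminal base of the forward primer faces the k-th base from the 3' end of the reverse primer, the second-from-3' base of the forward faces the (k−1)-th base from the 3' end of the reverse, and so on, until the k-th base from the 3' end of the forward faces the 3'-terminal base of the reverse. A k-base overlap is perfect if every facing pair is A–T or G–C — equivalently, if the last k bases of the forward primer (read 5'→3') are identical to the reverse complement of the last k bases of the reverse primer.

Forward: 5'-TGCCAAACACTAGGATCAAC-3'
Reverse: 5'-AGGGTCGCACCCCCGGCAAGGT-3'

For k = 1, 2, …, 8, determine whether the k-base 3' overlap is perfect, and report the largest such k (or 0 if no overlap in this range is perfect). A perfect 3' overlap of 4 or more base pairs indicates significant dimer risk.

Longest perfect overlap: 2 complementary base pairs; below the dimer-risk threshold (threshold 4).

Last 8 bases (5'→3') — forward …GGATCAAC, reverse …GGCAAGGT.
Reverse complement of the reverse primer's last 8 bases: ACCTTGCC; its first k bases are the reverse complement of the reverse primer's last k bases, so a perfect k-base overlap needs the forward primer's last k bases to equal them.
Comparing (forward last k vs required): k=1: C vs A ✗; k=2: AC vs AC ✓; k=3: AAC vs ACC ✗; k=4: CAAC vs ACCT ✗; k=5: TCAAC vs ACCTT ✗; k=6: ATCAAC vs ACCTTG ✗; k=7: GATCAAC vs ACCTTGC ✗; k=8: GGATCAAC vs ACCTTGCC ✗.
Only k = 2 is perfect, so the longest perfect 3' overlap is 2.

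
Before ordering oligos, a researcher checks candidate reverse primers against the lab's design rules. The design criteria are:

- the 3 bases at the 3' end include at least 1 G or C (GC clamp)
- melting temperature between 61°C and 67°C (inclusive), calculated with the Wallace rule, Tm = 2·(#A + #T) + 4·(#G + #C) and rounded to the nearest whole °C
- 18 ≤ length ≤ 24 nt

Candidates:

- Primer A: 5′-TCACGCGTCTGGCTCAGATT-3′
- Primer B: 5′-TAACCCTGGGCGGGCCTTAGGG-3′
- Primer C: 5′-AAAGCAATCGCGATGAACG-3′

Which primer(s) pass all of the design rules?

Primer A (20 nt, A=3 T=6 G=5 C=6): 3' end ATT has 0 G/C, need ≥1 ✗; Tm = 2·9 + 4·11 = 62°C ✓; length 20 ✓ — fails.
Primer B (22 nt, A=3 T=4 G=9 C=6): 3' end GGG has 3 G/C ✓; Tm = 2·7 + 4·15 = 74°C, outside 61–67°C ✗; length 22 ✓ — fails.
Primer C (19 nt, A=8 T=2 G=5 C=4): 3' end ACG has 2 G/C ✓; Tm = 2·10 + 4·9 = 56°C, outside 61–67°C ✗; length 19 ✓ — fails.

None of the candidates satisfy all criteria.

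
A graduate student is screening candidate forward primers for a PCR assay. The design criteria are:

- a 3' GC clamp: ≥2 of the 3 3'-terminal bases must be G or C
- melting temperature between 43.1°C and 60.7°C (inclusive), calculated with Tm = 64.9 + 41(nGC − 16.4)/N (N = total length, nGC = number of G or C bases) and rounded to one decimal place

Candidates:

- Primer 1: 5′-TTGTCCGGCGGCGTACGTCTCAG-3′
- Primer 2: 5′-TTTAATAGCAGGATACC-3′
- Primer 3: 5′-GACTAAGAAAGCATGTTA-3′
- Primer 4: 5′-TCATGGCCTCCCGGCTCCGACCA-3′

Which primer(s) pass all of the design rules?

Primer 1 (23 nt, A=2 T=6 G=8 C=7): 3' end CAG has 2 G/C ✓; Tm = 64.9 + 41·(15 − 16.4)/23 = 62.4°C, outside 43.1–60.7°C ✗ — fails.
Primer 2 (17 nt, A=6 T=5 G=3 C=3): 3' end ACC has 2 G/C ✓; Tm = 64.9 + 41·(6 − 16.4)/17 = 39.8°C, outside 43.1–60.7°C ✗ — fails.
Primer 3 (18 nt, A=8 T=4 G=4 C=2): 3' end TTA has 0 G/C, need ≥2 ✗; Tm = 64.9 + 41·(6 − 16.4)/18 = 41.2°C, outside 43.1–60.7°C ✗ — fails.
Primer 4 (23 nt, A=3 T=4 G=5 C=11): 3' end CCA has 2 G/C ✓; Tm = 64.9 + 41·(16 − 16.4)/23 = 64.2°C, outside 43.1–60.7°C ✗ — fails.

None of the candidates satisfy all criteria.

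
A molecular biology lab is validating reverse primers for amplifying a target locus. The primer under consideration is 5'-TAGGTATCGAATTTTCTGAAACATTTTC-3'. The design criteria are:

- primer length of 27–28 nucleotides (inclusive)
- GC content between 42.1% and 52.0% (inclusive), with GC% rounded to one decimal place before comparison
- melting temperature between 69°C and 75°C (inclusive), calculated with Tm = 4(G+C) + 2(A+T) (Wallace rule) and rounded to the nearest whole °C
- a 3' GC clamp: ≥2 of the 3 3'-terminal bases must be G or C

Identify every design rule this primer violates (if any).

Base counts: A=8, T=12, G=4, C=4 (length 28).
length: length 28 ✓
GC content: GC 8/28 = 28.6%, outside 42.1–52.0% ✗
Tm: Tm = 2·20 + 4·8 = 72°C ✓
GC clamp: 3' end TTC has 1 G/C, need ≥2 ✗

Fails: GC content, GC clamp.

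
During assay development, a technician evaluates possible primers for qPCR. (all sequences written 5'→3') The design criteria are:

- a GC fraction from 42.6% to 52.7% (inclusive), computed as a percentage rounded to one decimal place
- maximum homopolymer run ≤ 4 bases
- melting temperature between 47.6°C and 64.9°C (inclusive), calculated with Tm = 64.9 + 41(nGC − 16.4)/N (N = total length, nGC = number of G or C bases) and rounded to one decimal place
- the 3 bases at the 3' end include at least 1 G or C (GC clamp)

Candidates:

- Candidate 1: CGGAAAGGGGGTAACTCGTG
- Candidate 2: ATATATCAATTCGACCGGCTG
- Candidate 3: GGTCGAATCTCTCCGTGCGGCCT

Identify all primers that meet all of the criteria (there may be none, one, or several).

Candidate 1 (20 nt, A=5 T=3 G=9 C=3): GC 12/20 = 60.0%, outside 42.6–52.7% ✗; longest run = 5, exceeds 4 ✗; Tm = 64.9 + 41·(12 − 16.4)/20 = 55.9°C ✓; 3' end GTG has 2 G/C ✓ — fails.
Candidate 2 (21 nt, A=6 T=6 G=4 C=5): GC 9/21 = 42.9% ✓; longest run = 2 ✓; Tm = 64.9 + 41·(9 − 16.4)/21 = 50.5°C ✓; 3' end CTG has 2 G/C ✓ — passes.
Candidate 3 (23 nt, A=2 T=6 G=7 C=8): GC 15/23 = 65.2%, outside 42.6–52.7% ✗; longest run = 2 ✓; Tm = 64.9 + 41·(15 − 16.4)/23 = 62.4°C ✓; 3' end CCT has 2 G/C ✓ — fails.

Candidate 2 only.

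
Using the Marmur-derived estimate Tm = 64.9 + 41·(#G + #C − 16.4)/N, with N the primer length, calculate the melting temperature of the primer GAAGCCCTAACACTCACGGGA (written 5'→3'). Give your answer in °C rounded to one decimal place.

Base counts: A=7, T=2, G=5, C=7; G+C = 12, N = 21.
Tm = 64.9 + 41·(12 − 16.4)/21 = 64.9 + -180.40/21 = 56.3°C.

56.3°C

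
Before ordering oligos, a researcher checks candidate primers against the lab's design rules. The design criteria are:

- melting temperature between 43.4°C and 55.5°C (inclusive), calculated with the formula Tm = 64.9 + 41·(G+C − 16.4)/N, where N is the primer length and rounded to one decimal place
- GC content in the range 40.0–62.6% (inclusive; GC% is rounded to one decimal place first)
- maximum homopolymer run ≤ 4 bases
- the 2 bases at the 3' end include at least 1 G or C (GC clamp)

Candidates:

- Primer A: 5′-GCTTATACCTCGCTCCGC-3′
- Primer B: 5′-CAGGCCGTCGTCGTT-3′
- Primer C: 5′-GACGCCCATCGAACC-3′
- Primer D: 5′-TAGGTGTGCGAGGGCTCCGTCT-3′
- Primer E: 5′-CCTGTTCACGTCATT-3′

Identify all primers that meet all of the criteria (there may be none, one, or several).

Primer A (18 nt, A=2 T=5 G=3 C=8): Tm = 64.9 + 41·(11 − 16.4)/18 = 52.6°C ✓; GC 11/18 = 61.1% ✓; longest run = 2 ✓; 3' end GC has 2 G/C ✓ — passes.
Primer B (15 nt, A=1 T=4 G=5 C=5): Tm = 64.9 + 41·(10 − 16.4)/15 = 47.4°C ✓; GC 10/15 = 66.7%, outside 40.0–62.6% ✗; longest run = 2 ✓; 3' end TT has 0 G/C, need ≥1 ✗ — fails.
Primer C (15 nt, A=4 T=1 G=3 C=7): Tm = 64.9 + 41·(10 − 16.4)/15 = 47.4°C ✓; GC 10/15 = 66.7%, outside 40.0–62.6% ✗; longest run = 3 ✓; 3' end CC has 2 G/C ✓ — fails.
Primer D (22 nt, A=2 T=6 G=9 C=5): Tm = 64.9 + 41·(14 − 16.4)/22 = 60.4°C, outside 43.4–55.5°C ✗; GC 14/22 = 63.6%, outside 40.0–62.6% ✗; longest run = 3 ✓; 3' end CT has 1 G/C ✓ — fails.
Primer E (15 nt, A=2 T=6 G=2 C=5): Tm = 64.9 + 41·(7 − 16.4)/15 = 39.2°C, outside 43.4–55.5°C ✗; GC 7/15 = 46.7% ✓; longest run = 2 ✓; 3' end TT has 0 G/C, need ≥1 ✗ — fails.

Primer A only.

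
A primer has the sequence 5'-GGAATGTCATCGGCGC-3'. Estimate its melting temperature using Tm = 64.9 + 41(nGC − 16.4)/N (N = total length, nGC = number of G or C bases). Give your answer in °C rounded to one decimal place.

Base counts: A=3, T=3, G=6, C=4; G+C = 10, N = 16.
Tm = 64.9 + 41·(10 − 16.4)/16 = 64.9 + -262.40/16 = 48.5°C.

48.5°C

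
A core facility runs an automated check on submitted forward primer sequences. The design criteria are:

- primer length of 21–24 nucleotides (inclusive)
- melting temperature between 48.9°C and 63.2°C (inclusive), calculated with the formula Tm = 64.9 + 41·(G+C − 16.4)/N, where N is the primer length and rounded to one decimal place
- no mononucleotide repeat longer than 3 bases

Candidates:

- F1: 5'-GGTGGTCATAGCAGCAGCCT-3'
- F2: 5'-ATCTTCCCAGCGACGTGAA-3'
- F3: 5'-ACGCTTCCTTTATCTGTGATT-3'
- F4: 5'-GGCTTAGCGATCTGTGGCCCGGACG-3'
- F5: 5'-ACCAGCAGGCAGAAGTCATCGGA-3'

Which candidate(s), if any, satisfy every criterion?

F5 only.

F1 (20 nt, A=4 T=4 G=7 C=5): length 20, outside 21–24 ✗; Tm = 64.9 + 41·(12 − 16.4)/20 = 55.9°C ✓; longest run = 2 ✓ — fails.
F2 (19 nt, A=5 T=4 G=4 C=6): length 19, outside 21–24 ✗; Tm = 64.9 + 41·(10 − 16.4)/19 = 51.1°C ✓; longest run = 3 ✓ — fails.
F3 (21 nt, A=3 T=10 G=3 C=5): length 21 ✓; Tm = 64.9 + 41·(8 − 16.4)/21 = 48.5°C, outside 48.9–63.2°C ✗; longest run = 3 ✓ — fails.
F4 (25 nt, A=3 T=5 G=10 C=7): length 25, outside 21–24 ✗; Tm = 64.9 + 41·(17 − 16.4)/25 = 65.9°C, outside 48.9–63.2°C ✗; longest run = 3 ✓ — fails.
F5 (23 nt, A=8 T=2 G=7 C=6): length 23 ✓; Tm = 64.9 + 41·(13 − 16.4)/23 = 58.8°C ✓; longest run = 2 ✓ — passes.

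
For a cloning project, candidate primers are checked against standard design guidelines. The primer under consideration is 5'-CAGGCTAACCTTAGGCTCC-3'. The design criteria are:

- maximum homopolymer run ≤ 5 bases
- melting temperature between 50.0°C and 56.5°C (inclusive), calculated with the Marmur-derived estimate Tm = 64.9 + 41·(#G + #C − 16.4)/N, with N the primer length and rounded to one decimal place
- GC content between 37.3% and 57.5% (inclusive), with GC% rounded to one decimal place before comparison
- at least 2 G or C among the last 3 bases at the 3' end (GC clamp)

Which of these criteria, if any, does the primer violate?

Base counts: A=4, T=4, G=4, C=7 (length 19).
homopolymer run: longest run = 2 ✓
Tm: Tm = 64.9 + 41·(11 − 16.4)/19 = 53.2°C ✓
GC content: GC 11/19 = 57.9%, outside 37.3–57.5% ✗
GC clamp: 3' end TCC has 2 G/C ✓

Fails: GC content.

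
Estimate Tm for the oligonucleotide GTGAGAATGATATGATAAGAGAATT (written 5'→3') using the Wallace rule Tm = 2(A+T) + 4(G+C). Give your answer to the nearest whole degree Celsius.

64°C

Base counts: A=11, T=7, G=7, C=0 (length 25).
Tm = 2·(11+7) + 4·(7+0) = 2·18 + 4·7 = 36 + 28 = 64°C.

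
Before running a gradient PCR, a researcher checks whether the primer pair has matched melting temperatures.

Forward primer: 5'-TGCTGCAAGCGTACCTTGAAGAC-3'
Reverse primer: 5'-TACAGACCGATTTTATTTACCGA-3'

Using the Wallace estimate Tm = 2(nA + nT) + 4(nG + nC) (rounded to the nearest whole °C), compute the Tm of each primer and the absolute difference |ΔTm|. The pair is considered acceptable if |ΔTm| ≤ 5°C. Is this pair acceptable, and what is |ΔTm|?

Forward: A=6 T=5 G=6 C=6 → Tm = 2·11 + 4·12 = 70°C.
Reverse: A=7 T=8 G=3 C=5 → Tm = 2·15 + 4·8 = 62°C.
|ΔTm| = |70 − 62| = 8°C, > 5°C.

|ΔTm| = 8°C; the pair is not acceptable.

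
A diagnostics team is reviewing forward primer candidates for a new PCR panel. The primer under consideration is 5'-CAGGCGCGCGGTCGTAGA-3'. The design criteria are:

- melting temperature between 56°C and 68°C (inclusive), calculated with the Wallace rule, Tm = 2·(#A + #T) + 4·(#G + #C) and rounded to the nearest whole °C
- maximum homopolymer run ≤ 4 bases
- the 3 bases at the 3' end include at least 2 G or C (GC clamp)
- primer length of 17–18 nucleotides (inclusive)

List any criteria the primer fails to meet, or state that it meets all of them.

Base counts: A=3, T=2, G=8, C=5 (length 18).
Tm: Tm = 2·5 + 4·13 = 62°C ✓
homopolymer run: longest run = 2 ✓
GC clamp: 3' end AGA has 1 G/C, need ≥2 ✗
length: length 18 ✓

Fails: GC clamp.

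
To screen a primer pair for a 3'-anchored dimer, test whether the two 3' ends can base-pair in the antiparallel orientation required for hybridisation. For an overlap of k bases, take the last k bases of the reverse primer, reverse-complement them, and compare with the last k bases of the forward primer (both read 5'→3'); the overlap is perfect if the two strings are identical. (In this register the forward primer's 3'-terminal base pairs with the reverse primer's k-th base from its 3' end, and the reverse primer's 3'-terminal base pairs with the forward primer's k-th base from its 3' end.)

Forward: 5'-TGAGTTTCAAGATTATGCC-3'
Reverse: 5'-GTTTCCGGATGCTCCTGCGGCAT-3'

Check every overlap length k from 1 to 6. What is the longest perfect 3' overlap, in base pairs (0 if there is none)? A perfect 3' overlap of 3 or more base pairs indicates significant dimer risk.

Longest perfect overlap: 5 complementary base pairs; significant dimer risk (threshold 3).

Last 6 bases (5'→3') — forward …TATGCC, reverse …CGGCAT.
Reverse complement of the reverse primer's last 6 bases: ATGCCG; its first k bases are the reverse complement of the reverse primer's last k bases, so a perfect k-base overlap needs the forward primer's last k bases to equal them.
Comparing (forward last k vs required): k=1: C vs A ✗; k=2: CC vs AT ✗; k=3: GCC vs ATG ✗; k=4: TGCC vs ATGC ✗; k=5: ATGCC vs ATGCC ✓; k=6: TATGCC vs ATGCCG ✗.
Only k = 5 is perfect, so the longest perfect 3' overlap is 5.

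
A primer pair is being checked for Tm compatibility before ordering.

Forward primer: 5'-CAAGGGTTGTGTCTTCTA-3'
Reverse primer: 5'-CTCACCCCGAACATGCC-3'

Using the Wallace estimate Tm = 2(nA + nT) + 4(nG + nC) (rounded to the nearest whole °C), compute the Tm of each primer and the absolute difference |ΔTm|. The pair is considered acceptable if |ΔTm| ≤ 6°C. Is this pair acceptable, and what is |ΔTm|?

|ΔTm| = 4°C; the pair is acceptable.

Forward: A=3 T=7 G=5 C=3 → Tm = 2·10 + 4·8 = 52°C.
Reverse: A=4 T=2 G=2 C=9 → Tm = 2·6 + 4·11 = 56°C.
|ΔTm| = |52 − 56| = 4°C, ≤ 6°C.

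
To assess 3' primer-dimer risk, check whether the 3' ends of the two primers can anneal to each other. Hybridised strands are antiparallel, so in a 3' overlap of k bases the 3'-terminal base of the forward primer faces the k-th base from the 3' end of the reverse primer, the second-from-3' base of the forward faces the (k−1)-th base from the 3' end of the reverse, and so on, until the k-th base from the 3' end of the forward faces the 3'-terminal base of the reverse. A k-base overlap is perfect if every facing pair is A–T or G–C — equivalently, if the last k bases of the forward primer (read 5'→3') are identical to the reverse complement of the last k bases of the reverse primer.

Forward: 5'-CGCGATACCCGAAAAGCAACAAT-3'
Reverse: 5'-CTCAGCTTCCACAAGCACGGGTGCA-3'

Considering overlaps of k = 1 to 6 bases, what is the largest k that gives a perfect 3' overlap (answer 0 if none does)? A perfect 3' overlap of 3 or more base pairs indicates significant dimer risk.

Longest perfect overlap: 1 complementary base pair; below the dimer-risk threshold (threshold 3).

Last 6 bases (5'→3') — forward …AACAAT, reverse …GGTGCA.
Reverse complement of the reverse primer's last 6 bases: TGCACC; its first k bases are the reverse complement of the reverse primer's last k bases, so a perfect k-base overlap needs the forward primer's last k bases to equal them.
Comparing (forward last k vs required): k=1: T vs T ✓; k=2: AT vs TG ✗; k=3: AAT vs TGC ✗; k=4: CAAT vs TGCA ✗; k=5: ACAAT vs TGCAC ✗; k=6: AACAAT vs TGCACC ✗.
Only k = 1 is perfect, so the longest perfect 3' overlap is 1.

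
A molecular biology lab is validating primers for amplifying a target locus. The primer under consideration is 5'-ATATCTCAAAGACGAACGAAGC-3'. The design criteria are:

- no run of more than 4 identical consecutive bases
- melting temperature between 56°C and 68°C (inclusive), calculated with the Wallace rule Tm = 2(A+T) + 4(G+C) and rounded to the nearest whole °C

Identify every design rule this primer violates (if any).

Base counts: A=10, T=3, G=4, C=5 (length 22).
homopolymer run: longest run = 3 ✓
Tm: Tm = 2·13 + 4·9 = 62°C ✓

Meets all criteria.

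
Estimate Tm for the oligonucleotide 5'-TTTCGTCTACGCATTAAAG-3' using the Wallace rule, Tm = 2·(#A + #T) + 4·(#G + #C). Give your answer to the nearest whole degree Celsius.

52°C

Base counts: A=5, T=7, G=3, C=4 (length 19).
Tm = 2·(5+7) + 4·(3+4) = 2·12 + 4·7 = 24 + 28 = 52°C.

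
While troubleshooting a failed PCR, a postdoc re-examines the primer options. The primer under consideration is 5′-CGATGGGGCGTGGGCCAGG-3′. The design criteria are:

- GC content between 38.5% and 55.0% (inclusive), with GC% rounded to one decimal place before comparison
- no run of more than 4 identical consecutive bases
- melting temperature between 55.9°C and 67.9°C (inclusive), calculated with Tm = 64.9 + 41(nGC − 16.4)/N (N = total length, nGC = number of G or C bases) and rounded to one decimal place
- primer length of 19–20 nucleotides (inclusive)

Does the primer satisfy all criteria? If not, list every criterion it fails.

Fails: GC content.

Base counts: A=2, T=2, G=11, C=4 (length 19).
GC content: GC 15/19 = 78.9%, outside 38.5–55.0% ✗
homopolymer run: longest run = 4 ✓
Tm: Tm = 64.9 + 41·(15 − 16.4)/19 = 61.9°C ✓
length: length 19 ✓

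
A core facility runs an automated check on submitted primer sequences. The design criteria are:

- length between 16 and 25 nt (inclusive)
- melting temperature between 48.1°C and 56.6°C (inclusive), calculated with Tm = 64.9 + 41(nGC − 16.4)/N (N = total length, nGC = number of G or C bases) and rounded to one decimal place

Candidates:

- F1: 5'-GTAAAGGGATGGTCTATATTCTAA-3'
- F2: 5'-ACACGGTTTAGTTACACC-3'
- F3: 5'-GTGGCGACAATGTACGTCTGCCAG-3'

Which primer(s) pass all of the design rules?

F1 (24 nt, A=8 T=8 G=6 C=2): length 24 ✓; Tm = 64.9 + 41·(8 − 16.4)/24 = 50.6°C ✓ — passes.
F2 (18 nt, A=5 T=5 G=3 C=5): length 18 ✓; Tm = 64.9 + 41·(8 − 16.4)/18 = 45.8°C, outside 48.1–56.6°C ✗ — fails.
F3 (24 nt, A=5 T=5 G=8 C=6): length 24 ✓; Tm = 64.9 + 41·(14 − 16.4)/24 = 60.8°C, outside 48.1–56.6°C ✗ — fails.

F1 only.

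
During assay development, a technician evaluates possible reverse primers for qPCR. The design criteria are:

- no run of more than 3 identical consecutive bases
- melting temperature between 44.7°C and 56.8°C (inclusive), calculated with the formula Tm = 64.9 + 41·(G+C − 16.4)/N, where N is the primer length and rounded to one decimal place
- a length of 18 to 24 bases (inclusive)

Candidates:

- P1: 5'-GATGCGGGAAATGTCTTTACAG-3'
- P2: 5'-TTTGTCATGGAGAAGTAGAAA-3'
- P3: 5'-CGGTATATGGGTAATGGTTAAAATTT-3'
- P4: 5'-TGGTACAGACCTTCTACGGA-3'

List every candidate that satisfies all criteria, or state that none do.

P1, P2 and P4.

P1 (22 nt, A=6 T=6 G=7 C=3): longest run = 3 ✓; Tm = 64.9 + 41·(10 − 16.4)/22 = 53.0°C ✓; length 22 ✓ — passes.
P2 (21 nt, A=8 T=6 G=6 C=1): longest run = 3 ✓; Tm = 64.9 + 41·(7 − 16.4)/21 = 46.5°C ✓; length 21 ✓ — passes.
P3 (26 nt, A=8 T=10 G=7 C=1): longest run = 4, exceeds 3 ✗; Tm = 64.9 + 41·(8 − 16.4)/26 = 51.7°C ✓; length 26, outside 18–24 ✗ — fails.
P4 (20 nt, A=5 T=5 G=5 C=5): longest run = 2 ✓; Tm = 64.9 + 41·(10 − 16.4)/20 = 51.8°C ✓; length 20 ✓ — passes.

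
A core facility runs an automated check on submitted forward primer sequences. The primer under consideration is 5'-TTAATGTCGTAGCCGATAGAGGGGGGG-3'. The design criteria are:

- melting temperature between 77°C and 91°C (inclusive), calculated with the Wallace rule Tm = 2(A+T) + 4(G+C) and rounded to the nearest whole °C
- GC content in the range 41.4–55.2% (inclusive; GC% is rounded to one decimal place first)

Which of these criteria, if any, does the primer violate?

Base counts: A=6, T=6, G=12, C=3 (length 27).
Tm: Tm = 2·12 + 4·15 = 84°C ✓
GC content: GC 15/27 = 55.6%, outside 41.4–55.2% ✗

Fails: GC content.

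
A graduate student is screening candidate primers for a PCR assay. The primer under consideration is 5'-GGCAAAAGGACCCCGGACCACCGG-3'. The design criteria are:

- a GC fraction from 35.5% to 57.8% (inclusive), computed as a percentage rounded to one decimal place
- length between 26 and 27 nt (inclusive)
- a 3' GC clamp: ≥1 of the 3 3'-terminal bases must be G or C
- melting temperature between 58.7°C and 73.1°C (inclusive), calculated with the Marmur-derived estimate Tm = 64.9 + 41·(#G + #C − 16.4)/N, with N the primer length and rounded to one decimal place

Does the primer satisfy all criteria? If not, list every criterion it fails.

Fails: GC content, length.

Base counts: A=7, T=0, G=8, C=9 (length 24).
GC content: GC 17/24 = 70.8%, outside 35.5–57.8% ✗
length: length 24, outside 26–27 ✗
GC clamp: 3' end CGG has 3 G/C ✓
Tm: Tm = 64.9 + 41·(17 − 16.4)/24 = 65.9°C ✓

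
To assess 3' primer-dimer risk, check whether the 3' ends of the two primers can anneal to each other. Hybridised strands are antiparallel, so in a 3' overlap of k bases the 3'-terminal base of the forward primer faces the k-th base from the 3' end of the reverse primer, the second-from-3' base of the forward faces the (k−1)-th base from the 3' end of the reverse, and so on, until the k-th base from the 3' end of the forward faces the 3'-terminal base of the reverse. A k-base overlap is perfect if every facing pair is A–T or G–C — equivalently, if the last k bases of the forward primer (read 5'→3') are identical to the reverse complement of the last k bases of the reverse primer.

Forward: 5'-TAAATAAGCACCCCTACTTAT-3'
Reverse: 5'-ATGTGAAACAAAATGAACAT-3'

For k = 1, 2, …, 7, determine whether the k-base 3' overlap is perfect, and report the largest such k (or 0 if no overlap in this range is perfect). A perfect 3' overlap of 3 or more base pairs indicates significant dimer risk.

Last 7 bases (5'→3') — forward …TACTTAT, reverse …TGAACAT.
Reverse complement of the reverse primer's last 7 bases: ATGTTCA; its first k bases are the reverse complement of the reverse primer's last k bases, so a perfect k-base overlap needs the forward primer's last k bases to equal them.
Comparing (forward last k vs required): k=1: T vs A ✗; k=2: AT vs AT ✓; k=3: TAT vs ATG ✗; k=4: TTAT vs ATGT ✗; k=5: CTTAT vs ATGTT ✗; k=6: ACTTAT vs ATGTTC ✗; k=7: TACTTAT vs ATGTTCA ✗.
Only k = 2 is perfect, so the longest perfect 3' overlap is 2.

Longest perfect overlap: 2 complementary base pairs; below the dimer-risk threshold (threshold 3).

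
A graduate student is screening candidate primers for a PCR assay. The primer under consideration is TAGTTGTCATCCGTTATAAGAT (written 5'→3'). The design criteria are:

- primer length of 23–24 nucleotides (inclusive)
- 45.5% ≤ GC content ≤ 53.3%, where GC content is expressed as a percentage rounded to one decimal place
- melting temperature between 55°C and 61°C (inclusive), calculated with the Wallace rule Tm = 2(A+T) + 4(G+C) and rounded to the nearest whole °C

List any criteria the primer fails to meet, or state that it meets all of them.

Fails: length, GC content.

Base counts: A=6, T=9, G=4, C=3 (length 22).
length: length 22, outside 23–24 ✗
GC content: GC 7/22 = 31.8%, outside 45.5–53.3% ✗
Tm: Tm = 2·15 + 4·7 = 58°C ✓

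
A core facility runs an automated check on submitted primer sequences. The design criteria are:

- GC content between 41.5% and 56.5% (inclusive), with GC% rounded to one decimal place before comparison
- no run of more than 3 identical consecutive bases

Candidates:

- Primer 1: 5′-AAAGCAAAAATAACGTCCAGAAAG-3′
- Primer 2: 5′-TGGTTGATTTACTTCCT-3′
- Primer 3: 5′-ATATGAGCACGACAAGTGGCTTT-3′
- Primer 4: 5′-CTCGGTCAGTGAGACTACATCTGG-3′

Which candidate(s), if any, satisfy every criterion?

Primer 1 (24 nt, A=14 T=2 G=4 C=4): GC 8/24 = 33.3%, outside 41.5–56.5% ✗; longest run = 5, exceeds 3 ✗ — fails.
Primer 2 (17 nt, A=2 T=9 G=3 C=3): GC 6/17 = 35.3%, outside 41.5–56.5% ✗; longest run = 3 ✓ — fails.
Primer 3 (23 nt, A=7 T=6 G=6 C=4): GC 10/23 = 43.5% ✓; longest run = 3 ✓ — passes.
Primer 4 (24 nt, A=5 T=6 G=7 C=6): GC 13/24 = 54.2% ✓; longest run = 2 ✓ — passes.

Primer 3 and Primer 4.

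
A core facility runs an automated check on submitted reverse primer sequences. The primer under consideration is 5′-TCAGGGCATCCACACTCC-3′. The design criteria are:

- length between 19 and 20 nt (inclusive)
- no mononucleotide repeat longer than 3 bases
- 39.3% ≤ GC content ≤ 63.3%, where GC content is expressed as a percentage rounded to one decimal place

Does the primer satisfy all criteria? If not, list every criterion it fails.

Fails: length.

Base counts: A=4, T=3, G=3, C=8 (length 18).
length: length 18, outside 19–20 ✗
homopolymer run: longest run = 3 ✓
GC content: GC 11/18 = 61.1% ✓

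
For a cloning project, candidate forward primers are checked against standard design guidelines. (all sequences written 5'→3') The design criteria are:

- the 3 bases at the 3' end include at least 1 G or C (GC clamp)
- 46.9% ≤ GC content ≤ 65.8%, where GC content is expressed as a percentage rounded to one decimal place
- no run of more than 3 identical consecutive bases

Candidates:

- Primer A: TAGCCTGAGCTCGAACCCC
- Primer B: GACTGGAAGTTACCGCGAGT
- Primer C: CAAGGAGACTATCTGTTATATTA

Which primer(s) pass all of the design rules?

Primer A (19 nt, A=4 T=3 G=4 C=8): 3' end CCC has 3 G/C ✓; GC 12/19 = 63.2% ✓; longest run = 4, exceeds 3 ✗ — fails.
Primer B (20 nt, A=5 T=4 G=7 C=4): 3' end AGT has 1 G/C ✓; GC 11/20 = 55.0% ✓; longest run = 2 ✓ — passes.
Primer C (23 nt, A=8 T=8 G=4 C=3): 3' end TTA has 0 G/C, need ≥1 ✗; GC 7/23 = 30.4%, outside 46.9–65.8% ✗; longest run = 2 ✓ — fails.

Primer B only.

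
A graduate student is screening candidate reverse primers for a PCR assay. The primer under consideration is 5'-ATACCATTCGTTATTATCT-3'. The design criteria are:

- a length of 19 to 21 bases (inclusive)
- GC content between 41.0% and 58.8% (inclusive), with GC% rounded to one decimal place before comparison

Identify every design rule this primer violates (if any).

Fails: GC content.

Base counts: A=5, T=9, G=1, C=4 (length 19).
length: length 19 ✓
GC content: GC 5/19 = 26.3%, outside 41.0–58.8% ✗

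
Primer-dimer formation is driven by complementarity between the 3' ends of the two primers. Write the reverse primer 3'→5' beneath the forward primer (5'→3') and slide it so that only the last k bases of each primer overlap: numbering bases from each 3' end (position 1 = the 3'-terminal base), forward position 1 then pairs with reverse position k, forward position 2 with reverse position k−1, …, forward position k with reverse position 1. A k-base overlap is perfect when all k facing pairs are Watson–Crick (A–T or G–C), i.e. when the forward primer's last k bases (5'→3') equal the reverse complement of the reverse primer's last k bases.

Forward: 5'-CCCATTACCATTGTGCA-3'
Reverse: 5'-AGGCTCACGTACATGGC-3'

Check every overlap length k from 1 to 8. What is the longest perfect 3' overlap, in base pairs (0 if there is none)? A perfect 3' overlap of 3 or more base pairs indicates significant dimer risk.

Last 8 bases (5'→3') — forward …ATTGTGCA, reverse …TACATGGC.
Reverse complement of the reverse primer's last 8 bases: GCCATGTA; its first k bases are the reverse complement of the reverse primer's last k bases, so a perfect k-base overlap needs the forward primer's last k bases to equal them.
Comparing (forward last k vs required): k=1: A vs G ✗; k=2: CA vs GC ✗; k=3: GCA vs GCC ✗; k=4: TGCA vs GCCA ✗; k=5: GTGCA vs GCCAT ✗; k=6: TGTGCA vs GCCATG ✗; k=7: TTGTGCA vs GCCATGT ✗; k=8: ATTGTGCA vs GCCATGTA ✗.
No overlap length from 1 to 8 is perfect, so the longest perfect 3' overlap is 0.

Longest perfect overlap: 0 complementary base pairs; below the dimer-risk threshold (threshold 3).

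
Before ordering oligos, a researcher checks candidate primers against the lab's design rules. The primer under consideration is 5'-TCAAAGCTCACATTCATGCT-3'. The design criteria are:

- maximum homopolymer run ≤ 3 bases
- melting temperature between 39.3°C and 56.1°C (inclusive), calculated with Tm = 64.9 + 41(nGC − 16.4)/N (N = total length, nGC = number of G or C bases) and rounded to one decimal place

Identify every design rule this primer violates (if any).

Base counts: A=6, T=6, G=2, C=6 (length 20).
homopolymer run: longest run = 3 ✓
Tm: Tm = 64.9 + 41·(8 − 16.4)/20 = 47.7°C ✓

Meets all criteria.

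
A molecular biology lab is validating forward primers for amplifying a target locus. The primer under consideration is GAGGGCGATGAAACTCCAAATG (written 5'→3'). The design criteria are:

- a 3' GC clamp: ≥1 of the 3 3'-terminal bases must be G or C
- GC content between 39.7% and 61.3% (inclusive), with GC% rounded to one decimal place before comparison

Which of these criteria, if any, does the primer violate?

Meets all criteria.

Base counts: A=8, T=3, G=7, C=4 (length 22).
GC clamp: 3' end ATG has 1 G/C ✓
GC content: GC 11/22 = 50.0% ✓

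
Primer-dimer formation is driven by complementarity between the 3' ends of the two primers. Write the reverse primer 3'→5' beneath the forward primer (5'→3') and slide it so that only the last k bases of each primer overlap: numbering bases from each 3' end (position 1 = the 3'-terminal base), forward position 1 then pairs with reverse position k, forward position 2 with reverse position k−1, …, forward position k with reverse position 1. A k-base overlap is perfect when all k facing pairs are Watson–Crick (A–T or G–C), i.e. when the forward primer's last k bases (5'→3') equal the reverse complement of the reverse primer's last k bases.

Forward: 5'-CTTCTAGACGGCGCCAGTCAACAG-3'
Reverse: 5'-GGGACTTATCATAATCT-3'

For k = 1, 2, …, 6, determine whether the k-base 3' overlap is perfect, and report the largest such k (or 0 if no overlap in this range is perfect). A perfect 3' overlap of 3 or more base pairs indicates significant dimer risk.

Last 6 bases (5'→3') — forward …CAACAG, reverse …TAATCT.
Reverse complement of the reverse primer's last 6 bases: AGATTA; its first k bases are the reverse complement of the reverse primer's last k bases, so a perfect k-base overlap needs the forward primer's last k bases to equal them.
Comparing (forward last k vs required): k=1: G vs A ✗; k=2: AG vs AG ✓; k=3: CAG vs AGA ✗; k=4: ACAG vs AGAT ✗; k=5: AACAG vs AGATT ✗; k=6: CAACAG vs AGATTA ✗.
Only k = 2 is perfect, so the longest perfect 3' overlap is 2.

Longest perfect overlap: 2 complementary base pairs; below the dimer-risk threshold (threshold 3).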